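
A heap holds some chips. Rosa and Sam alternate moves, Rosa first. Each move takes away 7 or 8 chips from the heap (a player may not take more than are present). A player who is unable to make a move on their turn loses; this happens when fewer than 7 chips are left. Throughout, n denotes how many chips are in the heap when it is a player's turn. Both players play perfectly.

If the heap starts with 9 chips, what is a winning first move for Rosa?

Remove 7, leaving 2.

Build the W/L table. Terminal = L. A non-terminal position is W if it has a move to some L; otherwise it is L.
n=0: no move → L
n=1: no move → L
n=2: no move → L
n=3: no move → L
n=4: no move → L
n=5: no move → L
n=6: no move → L
n=7: →0(L), so W
n=8: →1(L), so W
n=9: →2(L), so W
From 9, the L positions reachable in one move are: 2, 1. Any move reaching one of these is winning.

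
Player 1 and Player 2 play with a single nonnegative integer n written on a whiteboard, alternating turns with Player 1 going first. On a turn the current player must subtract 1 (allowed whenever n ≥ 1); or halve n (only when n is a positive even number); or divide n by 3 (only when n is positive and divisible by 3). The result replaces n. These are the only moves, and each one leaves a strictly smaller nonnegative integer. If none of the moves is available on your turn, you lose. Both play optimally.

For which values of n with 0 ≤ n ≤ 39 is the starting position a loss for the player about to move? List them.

Label each position W (a win for the player to move) or L (a loss). A position with no legal move is L; any other position is W exactly when some move reaches an L, and L when every move reaches a W.
n=0: no move → L
n=1: can move to 0, which is L ⇒ W
n=2: the only move is to 1(W), a W ⇒ L
n=3: can move to 2, which is L ⇒ W
n=4: can move to 2, which is L ⇒ W
n=5: the only move is to 4(W), a W ⇒ L
n=6: can move to 2, which is L ⇒ W
n=7: the only move is to 6(W), a W ⇒ L
n=8: can move to 7, which is L ⇒ W
n=9: moves to 3(W), 8(W); every one is W ⇒ L
n=10: can move to 5, which is L ⇒ W
n=11: the only move is to 10(W), a W ⇒ L
n=12: can move to 11, which is L ⇒ W
n=13: the only move is to 12(W), a W ⇒ L
n=14: can move to 7, which is L ⇒ W
n=15: can move to 5, which is L ⇒ W
n=16: moves to 8(W), 15(W); every one is W ⇒ L
n=17: can move to 16, which is L ⇒ W
n=18: can move to 9, which is L ⇒ W
n=19: the only move is to 18(W), a W ⇒ L
n=20: can move to 19, which is L ⇒ W
n=21: can move to 7, which is L ⇒ W
n=22: can move to 11, which is L ⇒ W
n=23: the only move is to 22(W), a W ⇒ L
n=24: can move to 23, which is L ⇒ W
n=25: the only move is to 24(W), a W ⇒ L
n=26: can move to 13, which is L ⇒ W
n=27: can move to 9, which is L ⇒ W
n=28: moves to 14(W), 27(W); every one is W ⇒ L
n=29: can move to 28, which is L ⇒ W
n=30: moves to 10(W), 15(W), 29(W); every one is W ⇒ L
n=31: can move to 30, which is L ⇒ W
n=32: can move to 16, which is L ⇒ W
n=33: can move to 11, which is L ⇒ W
n=34: moves to 17(W), 33(W); every one is W ⇒ L
n=35: can move to 34, which is L ⇒ W
n=36: moves to 12(W), 18(W), 35(W); every one is W ⇒ L
n=37: can move to 36, which is L ⇒ W
n=38: can move to 19, which is L ⇒ W
n=39: can move to 13, which is L ⇒ W
Reading off the rows marked L gives the requested list; there are 15 such values of n.

0, 2, 5, 7, 9, 11, 13, 16, 19, 23, 25, 28, 30, 34, 36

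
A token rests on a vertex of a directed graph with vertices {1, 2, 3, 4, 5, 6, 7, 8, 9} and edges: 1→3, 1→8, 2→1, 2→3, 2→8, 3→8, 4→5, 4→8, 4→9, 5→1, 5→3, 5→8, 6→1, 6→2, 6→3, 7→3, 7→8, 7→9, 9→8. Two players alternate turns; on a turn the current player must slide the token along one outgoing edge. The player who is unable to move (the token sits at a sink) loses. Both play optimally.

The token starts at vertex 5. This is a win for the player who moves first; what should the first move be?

Compute win/loss labels from the base case upward. A position with no move is L. Any other position is W if it can reach an L in one move, else L.
Every edge goes from a vertex to one that appears earlier in the order 8, 3, 1, 2, 5, 9, 7, 4, 6, so processing vertices in that order labels each vertex after all of its successors.
8: no outgoing edge → L
3: →8(L), so W
1: →8(L), so W
2: →8(L), so W
5: →8(L), so W
9: →8(L), so W
7: →8(L), so W
4: →8(L), so W
6: →2(W), 1(W), 3(W) — all W, so L
From 5, the L positions reachable in one move are: 8.

Move to 8.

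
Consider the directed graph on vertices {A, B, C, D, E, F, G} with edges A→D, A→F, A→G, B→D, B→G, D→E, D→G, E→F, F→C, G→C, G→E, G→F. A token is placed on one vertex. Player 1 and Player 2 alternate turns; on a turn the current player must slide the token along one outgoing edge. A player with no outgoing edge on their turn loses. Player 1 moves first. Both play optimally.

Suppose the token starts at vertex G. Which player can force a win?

Player 1 wins.

Build the W/L table. Terminal = L. A non-terminal position is W if it has a move to some L; otherwise it is L.
Every edge goes from a vertex to one that appears earlier in the order C, F, E, G, D, B, A, so processing vertices in that order labels each vertex after all of its successors.
C: no outgoing edge → L
F: →C(L), so W
E: →F(W) only, which is W, so L
G: →E(L), so W
D: →E(L), so W
B: →D(W), G(W) — all W, so L
A: →D(W), G(W), F(W) — all W, so L
The starting position G is W: Player 1 should move to E, handing over an L position.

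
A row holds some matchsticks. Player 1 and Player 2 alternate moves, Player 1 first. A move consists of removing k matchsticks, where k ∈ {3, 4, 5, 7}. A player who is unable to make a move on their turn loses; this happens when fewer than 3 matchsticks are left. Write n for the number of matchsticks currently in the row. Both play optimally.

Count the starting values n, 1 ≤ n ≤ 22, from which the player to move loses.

Compute win/loss labels from the base case upward. A position with no move is L. Any other position is W if it can reach an L in one move, else L.
n=0: no move → L
n=1: no move → L
n=2: no move → L
n=3: reaches L-position 0 → W
n=4: reaches L-position 1 → W
n=5: reaches L-position 2 → W
n=6: reaches L-position 2 → W
n=7: reaches L-position 2 → W
n=8: reaches L-position 1 → W
n=9: reaches L-position 2 → W
n=10: only reaches 7(W), 6(W), 5(W), 3(W), all W → L
n=11: only reaches 8(W), 7(W), 6(W), 4(W), all W → L
n=12: only reaches 9(W), 8(W), 7(W), 5(W), all W → L
n=13: reaches L-position 10 → W
n=14: reaches L-position 11 → W
n=15: reaches L-position 12 → W
n=16: reaches L-position 12 → W
n=17: reaches L-position 12 → W
n=18: reaches L-position 11 → W
n=19: reaches L-position 12 → W
n=20: only reaches 17(W), 16(W), 15(W), 13(W), all W → L
n=21: only reaches 18(W), 17(W), 16(W), 14(W), all W → L
n=22: only reaches 19(W), 18(W), 17(W), 15(W), all W → L
L entries with 1 ≤ n ≤ 22 (n=0 is outside the asked range and is not counted): n = 1, 2, 10, 11, 12, 20, 21, 22; that makes 8.

8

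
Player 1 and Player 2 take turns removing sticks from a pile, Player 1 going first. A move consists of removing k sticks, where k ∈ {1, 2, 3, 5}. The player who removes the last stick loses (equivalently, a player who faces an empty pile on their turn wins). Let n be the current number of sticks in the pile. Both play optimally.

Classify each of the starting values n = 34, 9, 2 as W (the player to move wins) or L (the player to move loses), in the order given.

34: W, 9: L, 2: W

Work bottom-up. With no move the player to move wins. Otherwise the position is W if at least one move leads to an L position for the opponent, and L if every move leads to a W.
n=0: no move; the opponent has just taken the last stick and therefore loses → W
n=1: the only move is to 0(W), a W ⇒ L
n=2: can move to 1, which is L ⇒ W
n=3: can move to 1, which is L ⇒ W
n=4: can move to 1, which is L ⇒ W
n=5: moves to 4(W), 3(W), 2(W), 0(W); every one is W ⇒ L
n=6: can move to 5, which is L ⇒ W
n=7: can move to 5, which is L ⇒ W
n=8: can move to 5, which is L ⇒ W
n=9: moves to 8(W), 7(W), 6(W), 4(W); every one is W ⇒ L
n=10: can move to 9, which is L ⇒ W
n=11: can move to 9, which is L ⇒ W
n=12: can move to 9, which is L ⇒ W
n=13: moves to 12(W), 11(W), 10(W), 8(W); every one is W ⇒ L
n=14: can move to 13, which is L ⇒ W
n=15: can move to 13, which is L ⇒ W
n=16: can move to 13, which is L ⇒ W
n=17: moves to 16(W), 15(W), 14(W), 12(W); every one is W ⇒ L
n=18: can move to 17, which is L ⇒ W
n=19: can move to 17, which is L ⇒ W
n=20: can move to 17, which is L ⇒ W
n=21: moves to 20(W), 19(W), 18(W), 16(W); every one is W ⇒ L
n=22: can move to 21, which is L ⇒ W
n=23: can move to 21, which is L ⇒ W
n=24: can move to 21, which is L ⇒ W
n=25: moves to 24(W), 23(W), 22(W), 20(W); every one is W ⇒ L
n=26: can move to 25, which is L ⇒ W
n=27: can move to 25, which is L ⇒ W
n=28: can move to 25, which is L ⇒ W
n=29: moves to 28(W), 27(W), 26(W), 24(W); every one is W ⇒ L
n=30: can move to 29, which is L ⇒ W
n=31: can move to 29, which is L ⇒ W
n=32: can move to 29, which is L ⇒ W
n=33: moves to 32(W), 31(W), 30(W), 28(W); every one is W ⇒ L
n=34: can move to 33, which is L ⇒ W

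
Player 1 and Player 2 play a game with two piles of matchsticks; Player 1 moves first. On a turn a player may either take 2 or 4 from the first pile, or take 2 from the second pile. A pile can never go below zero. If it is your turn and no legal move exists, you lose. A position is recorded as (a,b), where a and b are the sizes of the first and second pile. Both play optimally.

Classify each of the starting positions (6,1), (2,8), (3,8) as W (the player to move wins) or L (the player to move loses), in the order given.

Use the standard recursion: the mover loses at a terminal position; elsewhere, the mover wins exactly when some move hands the opponent an L position.
No move ever increases a pile, so every position that can arise here has a ≤ 6 and b ≤ 8; it is enough to label the cells with 0 ≤ a ≤ 6 and 0 ≤ b ≤ 8.
Every move lowers a or b (never raises either), so fill the grid row by row in increasing a, and left to right within a row: each cell's successors are then already labelled.
      b=0  b=1  b=2  b=3  b=4  b=5  b=6  b=7  b=8
a=0:    L    L    W    W    L    L    W    W    L
a=1:    L    L    W    W    L    L    W    W    L
a=2:    W    W    L    L    W    W    L    L    W
a=3:    W    W    L    L    W    W    L    L    W
a=4:    W    W    W    W    W    W    W    W    W
a=5:    W    W    W    W    W    W    W    W    W
a=6:    L    L    W    W    L    L    W    W    L
Cells with no legal move (terminal, hence L): (0,0), (0,1), (1,0), (1,1).
The remaining L cells, each justified by listing all of its moves:
(0,4): the only move is to (0,2)(W), a W ⇒ L
(0,5): the only move is to (0,3)(W), a W ⇒ L
(0,8): the only move is to (0,6)(W), a W ⇒ L
(1,4): the only move is to (1,2)(W), a W ⇒ L
(1,5): the only move is to (1,3)(W), a W ⇒ L
(1,8): the only move is to (1,6)(W), a W ⇒ L
(2,2): moves to (0,2)(W), (2,0)(W); every one is W ⇒ L
(2,3): moves to (0,3)(W), (2,1)(W); every one is W ⇒ L
(2,6): moves to (0,6)(W), (2,4)(W); every one is W ⇒ L
(2,7): moves to (0,7)(W), (2,5)(W); every one is W ⇒ L
(3,2): moves to (1,2)(W), (3,0)(W); every one is W ⇒ L
(3,3): moves to (1,3)(W), (3,1)(W); every one is W ⇒ L
(3,6): moves to (1,6)(W), (3,4)(W); every one is W ⇒ L
(3,7): moves to (1,7)(W), (3,5)(W); every one is W ⇒ L
(6,0): moves to (4,0)(W), (2,0)(W); every one is W ⇒ L
(6,1): moves to (4,1)(W), (2,1)(W); every one is W ⇒ L
(6,4): moves to (4,4)(W), (2,4)(W), (6,2)(W); every one is W ⇒ L
(6,5): moves to (4,5)(W), (2,5)(W), (6,3)(W); every one is W ⇒ L
(6,8): moves to (4,8)(W), (2,8)(W), (6,6)(W); every one is W ⇒ L
Every other cell has at least one move into one of the L cells above, so it is W.
(6,1): one of the L cells justified above, so L
(2,8): the move to (0,8) reaches an L cell, so W
(3,8): the move to (1,8) reaches an L cell, so W

(6,1): L, (2,8): W, (3,8): W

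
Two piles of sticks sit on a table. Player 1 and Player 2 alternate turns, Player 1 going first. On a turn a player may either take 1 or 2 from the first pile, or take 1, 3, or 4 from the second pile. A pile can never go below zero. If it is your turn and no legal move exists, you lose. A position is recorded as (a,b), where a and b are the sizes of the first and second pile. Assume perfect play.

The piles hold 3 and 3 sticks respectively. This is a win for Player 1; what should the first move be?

Label each position W (a win for the player to move) or L (a loss). A position with no legal move is L; any other position is W exactly when some move reaches an L, and L when every move reaches a W.
No move ever increases a pile, so every position that can arise here has a ≤ 3 and b ≤ 3; it is enough to label the cells with 0 ≤ a ≤ 3 and 0 ≤ b ≤ 3.
Every move lowers a or b (never raises either), so fill the grid row by row in increasing a, and left to right within a row: each cell's successors are then already labelled.
      b=0  b=1  b=2  b=3
a=0:    L    W    L    W
a=1:    W    L    W    L
a=2:    W    W    W    W
a=3:    L    W    L    W
Cells with no legal move (terminal, hence L): (0,0).
The remaining L cells, each justified by listing all of its moves:
(0,2): the only move is to (0,1)(W), a W ⇒ L
(1,1): moves to (0,1)(W), (1,0)(W); every one is W ⇒ L
(1,3): moves to (0,3)(W), (1,2)(W), (1,0)(W); every one is W ⇒ L
(3,0): moves to (2,0)(W), (1,0)(W); every one is W ⇒ L
(3,2): moves to (2,2)(W), (1,2)(W), (3,1)(W); every one is W ⇒ L
Every other cell has at least one move into one of the L cells above, so it is W.
From (3,3), the L positions reachable in one move are: (1,3), (3,2), (3,0). Any move reaching one of these is winning.

Move to (1,3).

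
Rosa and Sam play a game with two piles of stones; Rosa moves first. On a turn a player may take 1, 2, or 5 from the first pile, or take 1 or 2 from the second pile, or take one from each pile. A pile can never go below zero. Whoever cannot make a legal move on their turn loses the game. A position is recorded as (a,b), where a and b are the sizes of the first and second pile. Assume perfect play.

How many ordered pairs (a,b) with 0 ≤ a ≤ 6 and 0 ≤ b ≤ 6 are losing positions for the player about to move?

17

Compute win/loss labels from the base case upward. A position with no move is L. Any other position is W if it can reach an L in one move, else L.
Every move lowers a or b (never raises either), so fill the grid row by row in increasing a, and left to right within a row: each cell's successors are then already labelled.
      b=0  b=1  b=2  b=3  b=4  b=5  b=6
a=0:    L    W    W    L    W    W    L
a=1:    W    W    L    W    W    L    W
a=2:    W    L    W    W    L    W    W
a=3:    L    W    W    L    W    W    L
a=4:    W    W    L    W    W    L    W
a=5:    W    L    W    W    L    W    W
a=6:    L    W    W    L    W    W    L
Cells with no legal move (terminal, hence L): (0,0).
The remaining L cells, each justified by listing all of its moves:
(0,3): only reaches (0,2)(W), (0,1)(W), all W → L
(0,6): only reaches (0,5)(W), (0,4)(W), all W → L
(1,2): only reaches (0,2)(W), (1,1)(W), (1,0)(W), (0,1)(W), all W → L
(1,5): only reaches (0,5)(W), (1,4)(W), (1,3)(W), (0,4)(W), all W → L
(2,1): only reaches (1,1)(W), (0,1)(W), (2,0)(W), (1,0)(W), all W → L
(2,4): only reaches (1,4)(W), (0,4)(W), (2,3)(W), (2,2)(W), (1,3)(W), all W → L
(3,0): only reaches (2,0)(W), (1,0)(W), all W → L
(3,3): only reaches (2,3)(W), (1,3)(W), (3,2)(W), (3,1)(W), (2,2)(W), all W → L
(3,6): only reaches (2,6)(W), (1,6)(W), (3,5)(W), (3,4)(W), (2,5)(W), all W → L
(4,2): only reaches (3,2)(W), (2,2)(W), (4,1)(W), (4,0)(W), (3,1)(W), all W → L
(4,5): only reaches (3,5)(W), (2,5)(W), (4,4)(W), (4,3)(W), (3,4)(W), all W → L
(5,1): only reaches (4,1)(W), (3,1)(W), (0,1)(W), (5,0)(W), (4,0)(W), all W → L
(5,4): only reaches (4,4)(W), (3,4)(W), (0,4)(W), (5,3)(W), (5,2)(W), (4,3)(W), all W → L
(6,0): only reaches (5,0)(W), (4,0)(W), (1,0)(W), all W → L
(6,3): only reaches (5,3)(W), (4,3)(W), (1,3)(W), (6,2)(W), (6,1)(W), (5,2)(W), all W → L
(6,6): only reaches (5,6)(W), (4,6)(W), (1,6)(W), (6,5)(W), (6,4)(W), (5,5)(W), all W → L
Every other cell has at least one move into one of the L cells above, so it is W.
L cells per row: a=0: 3, a=1: 2, a=2: 2, a=3: 3, a=4: 2, a=5: 2, a=6: 3; total 17.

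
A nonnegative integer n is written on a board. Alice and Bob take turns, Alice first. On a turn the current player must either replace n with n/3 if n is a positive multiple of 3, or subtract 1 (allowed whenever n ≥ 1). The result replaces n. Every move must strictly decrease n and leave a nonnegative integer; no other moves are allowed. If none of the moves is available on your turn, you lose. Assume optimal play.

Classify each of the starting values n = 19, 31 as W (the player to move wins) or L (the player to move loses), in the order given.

Work bottom-up. With no move the player to move loses. Otherwise the position is W if at least one move leads to an L position for the opponent, and L if every move leads to a W.
n=0: no move → L
n=1: →0(L), so W
n=2: →1(W) only, which is W, so L
n=3: →2(L), so W
n=4: →3(W) only, which is W, so L
n=5: →4(L), so W
n=6: →2(L), so W
n=7: →6(W) only, which is W, so L
n=8: →7(L), so W
n=9: →3(W), 8(W) — all W, so L
n=10: →9(L), so W
n=11: →10(W) only, which is W, so L
n=12: →4(L), so W
n=13: →12(W) only, which is W, so L
n=14: →13(L), so W
n=15: →5(W), 14(W) — all W, so L
n=16: →15(L), so W
n=17: →16(W) only, which is W, so L
n=18: →17(L), so W
n=19: →18(W) only, which is W, so L
n=20: →19(L), so W
n=21: →7(L), so W
n=22: →21(W) only, which is W, so L
n=23: →22(L), so W
n=24: →8(W), 23(W) — all W, so L
n=25: →24(L), so W
n=26: →25(W) only, which is W, so L
n=27: →9(L), so W
n=28: →27(W) only, which is W, so L
n=29: →28(L), so W
n=30: →10(W), 29(W) — all W, so L
n=31: →30(L), so W

19: L, 31: W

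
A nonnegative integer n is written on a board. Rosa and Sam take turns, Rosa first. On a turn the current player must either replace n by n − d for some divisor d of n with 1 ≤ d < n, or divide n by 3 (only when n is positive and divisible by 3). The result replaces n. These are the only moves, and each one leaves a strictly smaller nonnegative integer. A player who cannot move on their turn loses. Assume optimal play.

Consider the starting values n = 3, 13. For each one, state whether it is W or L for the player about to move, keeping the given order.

Compute win/loss labels from the base case upward. A position with no move is L. Any other position is W if it can reach an L in one move, else L.
n=0: no move → L
n=1: no move → L
n=2: reaches L-position 1 → W
n=3: reaches L-position 1 → W
n=4: only reaches 2(W), 3(W), all W → L
n=5: reaches L-position 4 → W
n=6: reaches L-position 4 → W
n=7: only reaches 6(W), which is W → L
n=8: reaches L-position 4 → W
n=9: only reaches 3(W), 6(W), 8(W), all W → L
n=10: reaches L-position 9 → W
n=11: only reaches 10(W), which is W → L
n=12: reaches L-position 4 → W
n=13: only reaches 12(W), which is W → L

3: W, 13: L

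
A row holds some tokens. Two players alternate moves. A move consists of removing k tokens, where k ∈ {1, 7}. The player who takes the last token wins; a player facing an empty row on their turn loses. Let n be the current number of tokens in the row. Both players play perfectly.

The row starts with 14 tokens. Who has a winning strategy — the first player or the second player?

The second player wins.

Positions with no move are L. A position that does have a move is losing for the player to move precisely when every available move leads to a winning position for the opponent. Fill in the labels:
n=0: no move → L
n=1: W (go to 0, an L position)
n=2: L (sole option 1(W) is W)
n=3: W (go to 2, an L position)
n=4: L (sole option 3(W) is W)
n=5: W (go to 4, an L position)
n=6: L (sole option 5(W) is W)
n=7: W (go to 6, an L position)
n=8: L (options 7(W), 1(W) are all W)
n=9: W (go to 8, an L position)
n=10: L (options 9(W), 3(W) are all W)
n=11: W (go to 10, an L position)
n=12: L (options 11(W), 5(W) are all W)
n=13: W (go to 12, an L position)
n=14: L (options 13(W), 7(W) are all W)
Every move from 14 reaches a W position, so the mover loses.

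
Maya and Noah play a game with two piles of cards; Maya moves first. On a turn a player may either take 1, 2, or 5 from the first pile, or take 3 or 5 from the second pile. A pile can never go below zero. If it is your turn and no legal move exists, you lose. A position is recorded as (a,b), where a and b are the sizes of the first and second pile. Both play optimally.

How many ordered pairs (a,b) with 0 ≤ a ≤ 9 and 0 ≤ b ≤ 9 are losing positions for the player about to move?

35

Use the standard recursion: the mover loses at a terminal position; elsewhere, the mover wins exactly when some move hands the opponent an L position.
Every move lowers a or b (never raises either), so fill the grid row by row in increasing a, and left to right within a row: each cell's successors are then already labelled.
      b=0  b=1  b=2  b=3  b=4  b=5  b=6  b=7  b=8  b=9
a=0:    L    L    L    W    W    W    W    W    L    L
a=1:    W    W    W    L    L    L    W    W    W    W
a=2:    W    W    W    W    W    W    L    L    W    W
a=3:    L    L    L    W    W    W    W    W    L    L
a=4:    W    W    W    L    L    L    W    W    W    W
a=5:    W    W    W    W    W    W    L    L    W    W
a=6:    L    L    L    W    W    W    W    W    L    L
a=7:    W    W    W    L    L    L    W    W    W    W
a=8:    W    W    W    W    W    W    L    L    W    W
a=9:    L    L    L    W    W    W    W    W    L    L
Cells with no legal move (terminal, hence L): (0,0), (0,1), (0,2).
The remaining L cells, each justified by listing all of its moves:
(0,8): only reaches (0,5)(W), (0,3)(W), all W → L
(0,9): only reaches (0,6)(W), (0,4)(W), all W → L
(1,3): only reaches (0,3)(W), (1,0)(W), all W → L
(1,4): only reaches (0,4)(W), (1,1)(W), all W → L
(1,5): only reaches (0,5)(W), (1,2)(W), (1,0)(W), all W → L
(2,6): only reaches (1,6)(W), (0,6)(W), (2,3)(W), (2,1)(W), all W → L
(2,7): only reaches (1,7)(W), (0,7)(W), (2,4)(W), (2,2)(W), all W → L
(3,0): only reaches (2,0)(W), (1,0)(W), all W → L
(3,1): only reaches (2,1)(W), (1,1)(W), all W → L
(3,2): only reaches (2,2)(W), (1,2)(W), all W → L
(3,8): only reaches (2,8)(W), (1,8)(W), (3,5)(W), (3,3)(W), all W → L
(3,9): only reaches (2,9)(W), (1,9)(W), (3,6)(W), (3,4)(W), all W → L
(4,3): only reaches (3,3)(W), (2,3)(W), (4,0)(W), all W → L
(4,4): only reaches (3,4)(W), (2,4)(W), (4,1)(W), all W → L
(4,5): only reaches (3,5)(W), (2,5)(W), (4,2)(W), (4,0)(W), all W → L
(5,6): only reaches (4,6)(W), (3,6)(W), (0,6)(W), (5,3)(W), (5,1)(W), all W → L
(5,7): only reaches (4,7)(W), (3,7)(W), (0,7)(W), (5,4)(W), (5,2)(W), all W → L
(6,0): only reaches (5,0)(W), (4,0)(W), (1,0)(W), all W → L
(6,1): only reaches (5,1)(W), (4,1)(W), (1,1)(W), all W → L
(6,2): only reaches (5,2)(W), (4,2)(W), (1,2)(W), all W → L
(6,8): only reaches (5,8)(W), (4,8)(W), (1,8)(W), (6,5)(W), (6,3)(W), all W → L
(6,9): only reaches (5,9)(W), (4,9)(W), (1,9)(W), (6,6)(W), (6,4)(W), all W → L
(7,3): only reaches (6,3)(W), (5,3)(W), (2,3)(W), (7,0)(W), all W → L
(7,4): only reaches (6,4)(W), (5,4)(W), (2,4)(W), (7,1)(W), all W → L
(7,5): only reaches (6,5)(W), (5,5)(W), (2,5)(W), (7,2)(W), (7,0)(W), all W → L
(8,6): only reaches (7,6)(W), (6,6)(W), (3,6)(W), (8,3)(W), (8,1)(W), all W → L
(8,7): only reaches (7,7)(W), (6,7)(W), (3,7)(W), (8,4)(W), (8,2)(W), all W → L
(9,0): only reaches (8,0)(W), (7,0)(W), (4,0)(W), all W → L
(9,1): only reaches (8,1)(W), (7,1)(W), (4,1)(W), all W → L
(9,2): only reaches (8,2)(W), (7,2)(W), (4,2)(W), all W → L
(9,8): only reaches (8,8)(W), (7,8)(W), (4,8)(W), (9,5)(W), (9,3)(W), all W → L
(9,9): only reaches (8,9)(W), (7,9)(W), (4,9)(W), (9,6)(W), (9,4)(W), all W → L
Every other cell has at least one move into one of the L cells above, so it is W.
L cells per row: a=0: 5, a=1: 3, a=2: 2, a=3: 5, a=4: 3, a=5: 2, a=6: 5, a=7: 3, a=8: 2, a=9: 5; total 35.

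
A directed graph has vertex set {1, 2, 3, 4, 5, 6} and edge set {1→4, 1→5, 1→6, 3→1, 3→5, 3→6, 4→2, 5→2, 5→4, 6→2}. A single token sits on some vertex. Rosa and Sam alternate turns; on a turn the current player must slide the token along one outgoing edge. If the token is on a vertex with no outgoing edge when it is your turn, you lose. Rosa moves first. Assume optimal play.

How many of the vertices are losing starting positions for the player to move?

Build the W/L table. Terminal = L. A non-terminal position is W if it has a move to some L; otherwise it is L.
Every edge goes from a vertex to one that appears earlier in the order 2, 4, 5, 6, 1, 3, so processing vertices in that order labels each vertex after all of its successors.
2: no outgoing edge → L
4: can move to 2, which is L ⇒ W
5: can move to 2, which is L ⇒ W
6: can move to 2, which is L ⇒ W
1: moves to 6(W), 5(W), 4(W); every one is W ⇒ L
3: can move to 1, which is L ⇒ W
The L vertices are 1, 2; that is 2 in all.

2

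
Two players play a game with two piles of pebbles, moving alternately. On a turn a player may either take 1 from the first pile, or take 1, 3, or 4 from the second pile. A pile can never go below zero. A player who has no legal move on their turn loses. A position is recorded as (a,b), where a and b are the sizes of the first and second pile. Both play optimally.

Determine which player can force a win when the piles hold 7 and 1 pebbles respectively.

Compute win/loss labels from the base case upward. A position with no move is L. Any other position is W if it can reach an L in one move, else L.
No move ever increases a pile, so every position that can arise here has a ≤ 7 and b ≤ 1; it is enough to label the cells with 0 ≤ a ≤ 7 and 0 ≤ b ≤ 1.
Every move lowers a or b (never raises either), so fill the grid row by row in increasing a, and left to right within a row: each cell's successors are then already labelled.
      b=0  b=1
a=0:    L    W
a=1:    W    L
a=2:    L    W
a=3:    W    L
a=4:    L    W
a=5:    W    L
a=6:    L    W
a=7:    W    L
Cells with no legal move (terminal, hence L): (0,0).
The remaining L cells, each justified by listing all of its moves:
(1,1): →(0,1)(W), (1,0)(W) — all W, so L
(2,0): →(1,0)(W) only, which is W, so L
(3,1): →(2,1)(W), (3,0)(W) — all W, so L
(4,0): →(3,0)(W) only, which is W, so L
(5,1): →(4,1)(W), (5,0)(W) — all W, so L
(6,0): →(5,0)(W) only, which is W, so L
(7,1): →(6,1)(W), (7,0)(W) — all W, so L
Every other cell has at least one move into one of the L cells above, so it is W.
The starting position (7,1) is L: whatever the player to move does, the opponent receives a W position.

The second player wins.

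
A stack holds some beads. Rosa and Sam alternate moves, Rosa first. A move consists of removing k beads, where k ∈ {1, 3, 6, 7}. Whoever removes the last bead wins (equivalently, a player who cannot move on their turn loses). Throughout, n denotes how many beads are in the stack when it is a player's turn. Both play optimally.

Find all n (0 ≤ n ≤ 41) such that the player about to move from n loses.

0, 2, 4, 12, 14, 16, 24, 26, 28, 36, 38, 40

Work bottom-up. With no move the player to move loses. Otherwise the position is W if at least one move leads to an L position for the opponent, and L if every move leads to a W.
n=0: no move → L
n=1: →0(L), so W
n=2: →1(W) only, which is W, so L
n=3: →2(L), so W
n=4: →3(W), 1(W) — all W, so L
n=5: →4(L), so W
n=6: →0(L), so W
n=7: →4(L), so W
n=8: →2(L), so W
n=9: →2(L), so W
n=10: →4(L), so W
n=11: →4(L), so W
n=12: →11(W), 9(W), 6(W), 5(W) — all W, so L
n=13: →12(L), so W
n=14: →13(W), 11(W), 8(W), 7(W) — all W, so L
n=15: →14(L), so W
n=16: →15(W), 13(W), 10(W), 9(W) — all W, so L
n=17: →16(L), so W
n=18: →12(L), so W
n=19: →16(L), so W
n=20: →14(L), so W
n=21: →14(L), so W
n=22: →16(L), so W
n=23: →16(L), so W
n=24: →23(W), 21(W), 18(W), 17(W) — all W, so L
n=25: →24(L), so W
n=26: →25(W), 23(W), 20(W), 19(W) — all W, so L
n=27: →26(L), so W
n=28: →27(W), 25(W), 22(W), 21(W) — all W, so L
n=29: →28(L), so W
n=30: →24(L), so W
n=31: →28(L), so W
n=32: →26(L), so W
n=33: →26(L), so W
n=34: →28(L), so W
n=35: →28(L), so W
n=36: →35(W), 33(W), 30(W), 29(W) — all W, so L
n=37: →36(L), so W
n=38: →37(W), 35(W), 32(W), 31(W) — all W, so L
n=39: →38(L), so W
n=40: →39(W), 37(W), 34(W), 33(W) — all W, so L
n=41: →40(L), so W
Reading off the rows marked L gives the requested list; there are 12 such values of n.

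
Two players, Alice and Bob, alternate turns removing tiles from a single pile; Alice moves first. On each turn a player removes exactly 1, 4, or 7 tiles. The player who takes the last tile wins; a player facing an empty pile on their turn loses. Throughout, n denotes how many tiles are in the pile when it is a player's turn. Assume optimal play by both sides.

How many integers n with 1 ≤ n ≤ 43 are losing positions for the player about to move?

Label each position W (a win for the player to move) or L (a loss). A position with no legal move is L; any other position is W exactly when some move reaches an L, and L when every move reaches a W.
n=0: no move → L
n=1: can move to 0, which is L ⇒ W
n=2: the only move is to 1(W), a W ⇒ L
n=3: can move to 2, which is L ⇒ W
n=4: can move to 0, which is L ⇒ W
n=5: moves to 4(W), 1(W); every one is W ⇒ L
n=6: can move to 5, which is L ⇒ W
n=7: can move to 0, which is L ⇒ W
n=8: moves to 7(W), 4(W), 1(W); every one is W ⇒ L
n=9: can move to 8, which is L ⇒ W
n=10: moves to 9(W), 6(W), 3(W); every one is W ⇒ L
n=11: can move to 10, which is L ⇒ W
n=12: can move to 8, which is L ⇒ W
n=13: moves to 12(W), 9(W), 6(W); every one is W ⇒ L
n=14: can move to 13, which is L ⇒ W
n=15: can move to 8, which is L ⇒ W
n=16: moves to 15(W), 12(W), 9(W); every one is W ⇒ L
n=17: can move to 16, which is L ⇒ W
n=18: moves to 17(W), 14(W), 11(W); every one is W ⇒ L
n=19: can move to 18, which is L ⇒ W
n=20: can move to 16, which is L ⇒ W
n=21: moves to 20(W), 17(W), 14(W); every one is W ⇒ L
n=22: can move to 21, which is L ⇒ W
n=23: can move to 16, which is L ⇒ W
n=24: moves to 23(W), 20(W), 17(W); every one is W ⇒ L
n=25: can move to 24, which is L ⇒ W
n=26: moves to 25(W), 22(W), 19(W); every one is W ⇒ L
n=27: can move to 26, which is L ⇒ W
n=28: can move to 24, which is L ⇒ W
n=29: moves to 28(W), 25(W), 22(W); every one is W ⇒ L
n=30: can move to 29, which is L ⇒ W
n=31: can move to 24, which is L ⇒ W
n=32: moves to 31(W), 28(W), 25(W); every one is W ⇒ L
n=33: can move to 32, which is L ⇒ W
n=34: moves to 33(W), 30(W), 27(W); every one is W ⇒ L
n=35: can move to 34, which is L ⇒ W
n=36: can move to 32, which is L ⇒ W
n=37: moves to 36(W), 33(W), 30(W); every one is W ⇒ L
n=38: can move to 37, which is L ⇒ W
n=39: can move to 32, which is L ⇒ W
n=40: moves to 39(W), 36(W), 33(W); every one is W ⇒ L
n=41: can move to 40, which is L ⇒ W
n=42: moves to 41(W), 38(W), 35(W); every one is W ⇒ L
n=43: can move to 42, which is L ⇒ W
L entries with 1 ≤ n ≤ 43 (n=0 is outside the asked range and is not counted): n = 2, 5, 8, 10, 13, 16, 18, 21, 24, 26, 29, 32, 34, 37, 40, 42; that makes 16.

16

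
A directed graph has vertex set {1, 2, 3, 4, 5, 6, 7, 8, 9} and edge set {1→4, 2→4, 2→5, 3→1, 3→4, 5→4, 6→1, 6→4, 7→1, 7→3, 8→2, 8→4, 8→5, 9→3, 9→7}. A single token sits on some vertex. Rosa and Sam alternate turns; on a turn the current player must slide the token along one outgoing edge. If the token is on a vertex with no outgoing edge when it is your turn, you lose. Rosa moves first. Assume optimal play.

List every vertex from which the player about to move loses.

4, 7

Use the standard recursion: the mover loses at a terminal position; elsewhere, the mover wins exactly when some move hands the opponent an L position.
Every edge goes from a vertex to one that appears earlier in the order 4, 5, 1, 2, 6, 8, 3, 7, 9, so processing vertices in that order labels each vertex after all of its successors.
4: no outgoing edge → L
5: can move to 4, which is L ⇒ W
1: can move to 4, which is L ⇒ W
2: can move to 4, which is L ⇒ W
6: can move to 4, which is L ⇒ W
8: can move to 4, which is L ⇒ W
3: can move to 4, which is L ⇒ W
7: moves to 3(W), 1(W); every one is W ⇒ L
9: can move to 7, which is L ⇒ W
Reading off the rows marked L gives the requested list; there are 2 such vertices.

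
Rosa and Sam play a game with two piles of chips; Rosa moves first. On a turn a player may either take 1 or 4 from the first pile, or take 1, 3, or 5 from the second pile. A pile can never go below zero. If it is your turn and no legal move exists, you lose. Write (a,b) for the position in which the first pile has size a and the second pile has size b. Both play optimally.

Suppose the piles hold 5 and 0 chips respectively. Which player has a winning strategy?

Sam wins.

Build the W/L table. Terminal = L. A non-terminal position is W if it has a move to some L; otherwise it is L.
No move ever increases a pile, so every position that can arise here has a ≤ 5 and b ≤ 0; it is enough to label the cells with 0 ≤ a ≤ 5 and 0 ≤ b ≤ 0.
Every move lowers a or b (never raises either), so fill the grid row by row in increasing a, and left to right within a row: each cell's successors are then already labelled.
      b=0
a=0:    L
a=1:    W
a=2:    L
a=3:    W
a=4:    W
a=5:    L
Cells with no legal move (terminal, hence L): (0,0).
The remaining L cells, each justified by listing all of its moves:
(2,0): L (sole option (1,0)(W) is W)
(5,0): L (options (4,0)(W), (1,0)(W) are all W)
Every other cell has at least one move into one of the L cells above, so it is W.
The starting position (5,0) is L: whatever Rosa does, the opponent receives a W position.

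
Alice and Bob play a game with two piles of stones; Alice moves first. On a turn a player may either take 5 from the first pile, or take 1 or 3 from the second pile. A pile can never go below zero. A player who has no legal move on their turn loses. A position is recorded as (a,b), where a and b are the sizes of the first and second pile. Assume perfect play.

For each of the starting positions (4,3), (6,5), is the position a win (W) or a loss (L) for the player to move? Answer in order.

Work bottom-up. With no move the player to move loses. Otherwise the position is W if at least one move leads to an L position for the opponent, and L if every move leads to a W.
No move ever increases a pile, so every position that can arise here has a ≤ 6 and b ≤ 5; it is enough to label the cells with 0 ≤ a ≤ 6 and 0 ≤ b ≤ 5.
Every move lowers a or b (never raises either), so fill the grid row by row in increasing a, and left to right within a row: each cell's successors are then already labelled.
      b=0  b=1  b=2  b=3  b=4  b=5
a=0:    L    W    L    W    L    W
a=1:    L    W    L    W    L    W
a=2:    L    W    L    W    L    W
a=3:    L    W    L    W    L    W
a=4:    L    W    L    W    L    W
a=5:    W    L    W    L    W    L
a=6:    W    L    W    L    W    L
Cells with no legal move (terminal, hence L): (0,0), (1,0), (2,0), (3,0), (4,0).
The remaining L cells, each justified by listing all of its moves:
(0,2): L (sole option (0,1)(W) is W)
(0,4): L (options (0,3)(W), (0,1)(W) are all W)
(1,2): L (sole option (1,1)(W) is W)
(1,4): L (options (1,3)(W), (1,1)(W) are all W)
(2,2): L (sole option (2,1)(W) is W)
(2,4): L (options (2,3)(W), (2,1)(W) are all W)
(3,2): L (sole option (3,1)(W) is W)
(3,4): L (options (3,3)(W), (3,1)(W) are all W)
(4,2): L (sole option (4,1)(W) is W)
(4,4): L (options (4,3)(W), (4,1)(W) are all W)
(5,1): L (options (0,1)(W), (5,0)(W) are all W)
(5,3): L (options (0,3)(W), (5,2)(W), (5,0)(W) are all W)
(5,5): L (options (0,5)(W), (5,4)(W), (5,2)(W) are all W)
(6,1): L (options (1,1)(W), (6,0)(W) are all W)
(6,3): L (options (1,3)(W), (6,2)(W), (6,0)(W) are all W)
(6,5): L (options (1,5)(W), (6,4)(W), (6,2)(W) are all W)
Every other cell has at least one move into one of the L cells above, so it is W.
(4,3): the move to (4,2) reaches an L cell, so W
(6,5): one of the L cells justified above, so L

(4,3): W, (6,5): L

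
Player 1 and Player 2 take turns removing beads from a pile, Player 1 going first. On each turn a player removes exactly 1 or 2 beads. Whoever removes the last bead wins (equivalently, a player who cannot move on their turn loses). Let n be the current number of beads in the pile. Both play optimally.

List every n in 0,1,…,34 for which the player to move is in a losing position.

Work bottom-up. With no move the player to move loses. Otherwise the position is W if at least one move leads to an L position for the opponent, and L if every move leads to a W.
n=0: no move → L
n=1: can move to 0, which is L ⇒ W
n=2: can move to 0, which is L ⇒ W
n=3: moves to 2(W), 1(W); every one is W ⇒ L
n=4: can move to 3, which is L ⇒ W
n=5: can move to 3, which is L ⇒ W
n=6: moves to 5(W), 4(W); every one is W ⇒ L
n=7: can move to 6, which is L ⇒ W
n=8: can move to 6, which is L ⇒ W
n=9: moves to 8(W), 7(W); every one is W ⇒ L
n=10: can move to 9, which is L ⇒ W
n=11: can move to 9, which is L ⇒ W
n=12: moves to 11(W), 10(W); every one is W ⇒ L
n=13: can move to 12, which is L ⇒ W
n=14: can move to 12, which is L ⇒ W
n=15: moves to 14(W), 13(W); every one is W ⇒ L
n=16: can move to 15, which is L ⇒ W
n=17: can move to 15, which is L ⇒ W
n=18: moves to 17(W), 16(W); every one is W ⇒ L
n=19: can move to 18, which is L ⇒ W
n=20: can move to 18, which is L ⇒ W
n=21: moves to 20(W), 19(W); every one is W ⇒ L
n=22: can move to 21, which is L ⇒ W
n=23: can move to 21, which is L ⇒ W
n=24: moves to 23(W), 22(W); every one is W ⇒ L
n=25: can move to 24, which is L ⇒ W
n=26: can move to 24, which is L ⇒ W
n=27: moves to 26(W), 25(W); every one is W ⇒ L
n=28: can move to 27, which is L ⇒ W
n=29: can move to 27, which is L ⇒ W
n=30: moves to 29(W), 28(W); every one is W ⇒ L
n=31: can move to 30, which is L ⇒ W
n=32: can move to 30, which is L ⇒ W
n=33: moves to 32(W), 31(W); every one is W ⇒ L
n=34: can move to 33, which is L ⇒ W
Reading off the rows marked L gives the requested list; there are 12 such values of n.

0, 3, 6, 9, 12, 15, 18, 21, 24, 27, 30, 33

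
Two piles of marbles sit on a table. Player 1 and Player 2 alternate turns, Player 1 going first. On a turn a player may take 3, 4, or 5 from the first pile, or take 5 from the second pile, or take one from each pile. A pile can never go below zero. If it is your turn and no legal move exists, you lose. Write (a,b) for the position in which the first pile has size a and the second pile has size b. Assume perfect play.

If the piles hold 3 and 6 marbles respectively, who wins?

Player 2 wins.

Work bottom-up. With no move the player to move loses. Otherwise the position is W if at least one move leads to an L position for the opponent, and L if every move leads to a W.
No move ever increases a pile, so every position that can arise here has a ≤ 3 and b ≤ 6; it is enough to label the cells with 0 ≤ a ≤ 3 and 0 ≤ b ≤ 6.
Every move lowers a or b (never raises either), so fill the grid row by row in increasing a, and left to right within a row: each cell's successors are then already labelled.
      b=0  b=1  b=2  b=3  b=4  b=5  b=6
a=0:    L    L    L    L    L    W    W
a=1:    L    W    W    W    W    W    L
a=2:    L    W    L    L    L    W    L
a=3:    W    W    W    W    W    W    L
Cells with no legal move (terminal, hence L): (0,0), (0,1), (0,2), (0,3), (0,4), (1,0), (2,0).
The remaining L cells, each justified by listing all of its moves:
(1,6): only reaches (1,1)(W), (0,5)(W), all W → L
(2,2): only reaches (1,1)(W), which is W → L
(2,3): only reaches (1,2)(W), which is W → L
(2,4): only reaches (1,3)(W), which is W → L
(2,6): only reaches (2,1)(W), (1,5)(W), all W → L
(3,6): only reaches (0,6)(W), (3,1)(W), (2,5)(W), all W → L
Every other cell has at least one move into one of the L cells above, so it is W.
Every move from (3,6) reaches a W position, so the mover loses.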